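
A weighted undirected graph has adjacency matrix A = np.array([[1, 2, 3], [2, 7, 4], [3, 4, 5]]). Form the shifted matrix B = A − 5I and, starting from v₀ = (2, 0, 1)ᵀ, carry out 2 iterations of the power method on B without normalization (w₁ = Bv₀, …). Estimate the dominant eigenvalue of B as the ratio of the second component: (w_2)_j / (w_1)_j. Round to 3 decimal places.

B = A − 5I has rows (-4, 2, 3); (2, 2, 4); (3, 4, 0)
w1 = Bv₀ = (-5, 8, 6)
w2 = Bw1 = (54, 30, 17)
Ratio: 30/8 = 3.750

μ ≈ 3.750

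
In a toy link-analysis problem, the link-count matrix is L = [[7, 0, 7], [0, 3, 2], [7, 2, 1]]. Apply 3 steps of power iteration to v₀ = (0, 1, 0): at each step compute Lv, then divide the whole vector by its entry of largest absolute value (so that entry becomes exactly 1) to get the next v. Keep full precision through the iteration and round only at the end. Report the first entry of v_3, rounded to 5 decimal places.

Lv0 = (0.000000, 3.000000, 2.000000); divide by 3.000000 → v1 = (0.000000, 1.000000, 0.666667)
Lv1 = (4.666667, 4.333333, 2.666667); divide by 4.666667 → v2 = (1.000000, 0.928571, 0.571429)
Lv2 = (11.000000, 3.928571, 9.428571); divide by 11.000000 → v3 = (1.000000, 0.357143, 0.857143)
Requested entry of v3: 154/154 = 1.00000

1.00000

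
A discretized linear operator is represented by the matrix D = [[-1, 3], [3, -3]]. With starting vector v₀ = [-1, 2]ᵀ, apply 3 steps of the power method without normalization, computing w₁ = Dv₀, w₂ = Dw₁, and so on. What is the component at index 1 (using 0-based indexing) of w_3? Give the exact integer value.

w1 = Dv₀ = ((-1)·(-1) + 3·2; 3·(-1) + (-3)·2) = (7, -9)
w2 = Dw1 = ((-1)·7 + 3·(-9); 3·7 + (-3)·(-9)) = (-34, 48)
w3 = Dw2 = (178, -246)
The requested component of w3 is -246.

-246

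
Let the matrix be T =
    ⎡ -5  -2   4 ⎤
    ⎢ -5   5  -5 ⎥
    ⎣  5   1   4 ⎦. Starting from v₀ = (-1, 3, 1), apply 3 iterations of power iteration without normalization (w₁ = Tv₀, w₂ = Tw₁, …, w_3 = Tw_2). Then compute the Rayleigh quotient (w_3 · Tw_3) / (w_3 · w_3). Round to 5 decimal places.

λ ≈ -3.14568

w1 = Tv₀ = (3, 15, 2)
w2 = Tw1 = (-37, 50, 38)
w3 = Tw2 = (237, 245, 17)
Tw3 = (-1607, -45, 1498)
w3·Tw3 = 237·(-1607) + 245·(-45) + 17·1498 = -366418; w3·w3 = 237·237 + 245·245 + 17·17 = 116483
λ ≈ -366418/116483 = -3.14568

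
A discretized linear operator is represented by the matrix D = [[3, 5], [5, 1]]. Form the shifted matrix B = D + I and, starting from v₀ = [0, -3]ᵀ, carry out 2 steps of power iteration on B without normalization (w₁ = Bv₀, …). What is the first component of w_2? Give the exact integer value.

-90

B = D + I has rows (4, 5); (5, 2)
w1 = Bv₀ = (-15, -6)
w2 = Bw1 = (-90, -87)
Requested component of w2: -90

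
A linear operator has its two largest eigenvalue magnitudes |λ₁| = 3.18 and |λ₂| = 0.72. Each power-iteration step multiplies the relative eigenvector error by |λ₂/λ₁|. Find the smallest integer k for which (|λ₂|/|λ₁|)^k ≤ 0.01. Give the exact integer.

|λ₂/λ₁| = 0.72/3.18 = 0.22642
Need k ≥ ln(0.01) / ln(0.22642) = -4.6052 / -1.4854 ≈ 3.100
Smallest integer k satisfying the bound: 4

4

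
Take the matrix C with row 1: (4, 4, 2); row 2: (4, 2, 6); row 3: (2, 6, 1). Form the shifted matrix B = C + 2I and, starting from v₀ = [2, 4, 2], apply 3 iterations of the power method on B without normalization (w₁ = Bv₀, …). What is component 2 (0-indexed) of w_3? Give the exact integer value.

4810

B = C + 2I has rows (6, 4, 2); (4, 4, 6); (2, 6, 3)
w1 = Bv₀ = (32, 36, 34)
w2 = Bw1 = (404, 476, 382)
w3 = Bw2 = (5092, 5812, 4810)
Requested component of w3: 4810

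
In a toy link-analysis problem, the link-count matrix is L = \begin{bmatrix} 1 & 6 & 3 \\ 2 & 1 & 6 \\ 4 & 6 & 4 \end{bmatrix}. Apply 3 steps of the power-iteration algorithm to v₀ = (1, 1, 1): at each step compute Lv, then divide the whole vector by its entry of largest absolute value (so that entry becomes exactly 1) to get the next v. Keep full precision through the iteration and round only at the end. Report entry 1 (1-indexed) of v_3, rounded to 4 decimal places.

Lv0 = (10.00000, 9.00000, 14.00000); divide by 14.00000 → v1 = (0.71429, 0.64286, 1.00000)
Lv1 = (7.57143, 8.07143, 10.71429); divide by 10.71429 → v2 = (0.70667, 0.75333, 1.00000)
Lv2 = (8.22667, 8.16667, 11.34667); divide by 11.34667 → v3 = (0.72503, 0.71974, 1.00000)
Requested entry of v3: 1234/1702 = 0.7250

0.7250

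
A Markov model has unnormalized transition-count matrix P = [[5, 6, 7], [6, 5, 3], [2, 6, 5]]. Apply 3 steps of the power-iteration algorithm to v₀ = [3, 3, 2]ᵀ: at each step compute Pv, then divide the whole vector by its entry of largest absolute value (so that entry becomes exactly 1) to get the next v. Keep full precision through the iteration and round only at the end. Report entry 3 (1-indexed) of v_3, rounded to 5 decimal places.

0.70300

Pv0 = (47.000000, 39.000000, 34.000000); divide by 47.000000 → v1 = (1.000000, 0.829787, 0.723404)
Pv1 = (15.042553, 12.319149, 10.595745); divide by 15.042553 → v2 = (1.000000, 0.818953, 0.704385)
Pv2 = (14.844413, 12.207921, 10.435644); divide by 14.844413 → v3 = (1.000000, 0.822392, 0.703001)
Requested entry of v3: 7378/10495 = 0.70300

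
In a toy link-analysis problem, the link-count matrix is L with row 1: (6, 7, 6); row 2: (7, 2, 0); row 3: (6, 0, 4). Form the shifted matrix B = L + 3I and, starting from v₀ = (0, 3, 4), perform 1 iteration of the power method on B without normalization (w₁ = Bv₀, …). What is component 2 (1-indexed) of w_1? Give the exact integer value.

15

B = L + 3I has rows (9, 7, 6); (7, 5, 0); (6, 0, 7)
w1 = Bv₀ = (9·0 + 7·3 + 6·4; 7·0 + 5·3 + 0·4; 6·0 + 0·3 + 7·4) = (45, 15, 28)
Requested component of w1: 15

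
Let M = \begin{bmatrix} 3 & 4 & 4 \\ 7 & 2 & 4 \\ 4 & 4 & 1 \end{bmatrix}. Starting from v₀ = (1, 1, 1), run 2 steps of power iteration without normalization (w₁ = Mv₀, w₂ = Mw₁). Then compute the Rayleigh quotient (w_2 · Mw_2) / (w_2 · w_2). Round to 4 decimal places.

11.0476

w1 = Mv₀ = (3·1 + 4·1 + 4·1; 7·1 + 2·1 + 4·1; 4·1 + 4·1 + 1·1) = (11, 13, 9)
w2 = Mw1 = (3·11 + 4·13 + 4·9; 7·11 + 2·13 + 4·9; 4·11 + 4·13 + 1·9) = (121, 139, 105)
Mw2 = (1339, 1545, 1145)
w2·Mw2 = 121·1339 + 139·1545 + 105·1145 = 496999; w2·w2 = 121·121 + 139·139 + 105·105 = 44987
λ ≈ 496999/44987 = 11.0476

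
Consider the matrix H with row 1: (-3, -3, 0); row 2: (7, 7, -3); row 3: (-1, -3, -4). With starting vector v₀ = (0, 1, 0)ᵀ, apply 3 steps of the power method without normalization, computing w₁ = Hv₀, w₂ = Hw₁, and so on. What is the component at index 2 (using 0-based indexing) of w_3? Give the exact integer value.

w1 = Hv₀ = ((-3)·0 + (-3)·1 + 0·0; 7·0 + 7·1 + (-3)·0; (-1)·0 + (-3)·1 + (-4)·0) = (-3, 7, -3)
w2 = Hw1 = ((-3)·(-3) + (-3)·7 + 0·(-3); 7·(-3) + 7·7 + (-3)·(-3); (-1)·(-3) + (-3)·7 + (-4)·(-3)) = (-12, 37, -6)
w3 = Hw2 = (-75, 193, -75)
The requested component of w3 is -75.

-75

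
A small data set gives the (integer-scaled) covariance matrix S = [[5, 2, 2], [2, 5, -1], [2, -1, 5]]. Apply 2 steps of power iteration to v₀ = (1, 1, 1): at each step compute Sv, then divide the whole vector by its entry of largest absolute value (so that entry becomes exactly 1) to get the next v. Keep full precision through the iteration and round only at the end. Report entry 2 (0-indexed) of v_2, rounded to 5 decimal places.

0.60870

Sv0 = (9.000000, 6.000000, 6.000000); divide by 9.000000 → v1 = (1.000000, 0.666667, 0.666667)
Sv1 = (7.666667, 4.666667, 4.666667); divide by 7.666667 → v2 = (1.000000, 0.608696, 0.608696)
Requested entry of v2: 42/69 = 0.60870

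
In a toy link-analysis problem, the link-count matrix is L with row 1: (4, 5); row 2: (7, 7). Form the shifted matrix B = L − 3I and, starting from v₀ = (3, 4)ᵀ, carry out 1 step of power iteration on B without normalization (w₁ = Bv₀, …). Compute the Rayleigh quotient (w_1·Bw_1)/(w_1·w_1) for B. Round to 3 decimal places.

8.544

B = L − 3I has rows (1, 5); (7, 4)
w1 = Bv₀ = (1·3 + 5·4; 7·3 + 4·4) = (23, 37)
Bw1 = (208, 309)
w1·Bw1 = 16217; w1·w1 = 1898; μ ≈ 16217/1898 = 8.544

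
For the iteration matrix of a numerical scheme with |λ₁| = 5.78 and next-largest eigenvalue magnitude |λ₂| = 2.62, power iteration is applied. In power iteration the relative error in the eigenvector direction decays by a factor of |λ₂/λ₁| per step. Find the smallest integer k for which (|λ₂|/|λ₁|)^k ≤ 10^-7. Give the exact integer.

21

|λ₂/λ₁| = 2.62/5.78 = 0.45329
Need k ≥ ln(10^-7) / ln(0.45329) = -16.1181 / -0.7912 ≈ 20.371
Smallest integer k satisfying the bound: 21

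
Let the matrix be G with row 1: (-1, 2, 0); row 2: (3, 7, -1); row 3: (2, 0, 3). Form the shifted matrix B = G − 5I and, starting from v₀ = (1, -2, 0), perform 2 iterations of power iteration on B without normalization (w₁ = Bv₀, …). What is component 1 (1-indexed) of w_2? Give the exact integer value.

58

B = G − 5I has rows (-6, 2, 0); (3, 2, -1); (2, 0, -2)
w1 = Bv₀ = ((-6)·1 + 2·(-2) + 0·0; 3·1 + 2·(-2) + (-1)·0; 2·1 + 0·(-2) + (-2)·0) = (-10, -1, 2)
w2 = Bw1 = ((-6)·(-10) + 2·(-1) + 0·2; 3·(-10) + 2·(-1) + (-1)·2; 2·(-10) + 0·(-1) + (-2)·2) = (58, -34, -24)
Requested component of w2: 58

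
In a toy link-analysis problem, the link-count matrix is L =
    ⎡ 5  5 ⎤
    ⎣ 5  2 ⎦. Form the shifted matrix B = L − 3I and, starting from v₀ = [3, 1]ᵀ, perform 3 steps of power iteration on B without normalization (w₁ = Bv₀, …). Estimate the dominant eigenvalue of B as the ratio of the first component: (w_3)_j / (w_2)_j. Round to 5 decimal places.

B = L − 3I has rows (2, 5); (5, -1)
w1 = Bv₀ = (11, 14)
w2 = Bw1 = (92, 41)
w3 = Bw2 = (389, 419)
Ratio: 389/92 = 4.22826

μ ≈ 4.22826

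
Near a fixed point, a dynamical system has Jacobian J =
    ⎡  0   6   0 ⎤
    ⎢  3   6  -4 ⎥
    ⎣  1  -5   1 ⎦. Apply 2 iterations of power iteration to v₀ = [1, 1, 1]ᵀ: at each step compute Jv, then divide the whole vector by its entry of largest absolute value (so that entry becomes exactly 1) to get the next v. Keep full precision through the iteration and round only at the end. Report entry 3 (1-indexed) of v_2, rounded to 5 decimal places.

Jv0 = (6.000000, 5.000000, -3.000000); divide by 6.000000 → v1 = (1.000000, 0.833333, -0.500000)
Jv1 = (5.000000, 10.000000, -3.666667); divide by 10.000000 → v2 = (0.500000, 1.000000, -0.366667)
Requested entry of v2: -22/60 = -0.36667

-0.36667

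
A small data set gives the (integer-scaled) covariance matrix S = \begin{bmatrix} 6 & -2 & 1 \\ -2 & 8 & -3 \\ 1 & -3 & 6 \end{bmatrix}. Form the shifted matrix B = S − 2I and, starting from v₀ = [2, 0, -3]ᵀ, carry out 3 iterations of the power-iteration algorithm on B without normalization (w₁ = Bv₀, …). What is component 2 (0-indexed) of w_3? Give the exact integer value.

B = S − 2I has rows (4, -2, 1); (-2, 6, -3); (1, -3, 4)
w1 = Bv₀ = (4·2 + (-2)·0 + 1·(-3); (-2)·2 + 6·0 + (-3)·(-3); 1·2 + (-3)·0 + 4·(-3)) = (5, 5, -10)
w2 = Bw1 = (4·5 + (-2)·5 + 1·(-10); (-2)·5 + 6·5 + (-3)·(-10); 1·5 + (-3)·5 + 4·(-10)) = (0, 50, -50)
w3 = Bw2 = (-150, 450, -350)
Requested component of w3: -350

-350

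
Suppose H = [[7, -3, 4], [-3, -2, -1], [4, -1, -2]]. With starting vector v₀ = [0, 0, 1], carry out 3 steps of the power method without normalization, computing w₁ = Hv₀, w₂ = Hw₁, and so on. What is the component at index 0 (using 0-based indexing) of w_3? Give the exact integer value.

w1 = Hv₀ = (7·0 + (-3)·0 + 4·1; (-3)·0 + (-2)·0 + (-1)·1; 4·0 + (-1)·0 + (-2)·1) = (4, -1, -2)
w2 = Hw1 = (7·4 + (-3)·(-1) + 4·(-2); (-3)·4 + (-2)·(-1) + (-1)·(-2); 4·4 + (-1)·(-1) + (-2)·(-2)) = (23, -8, 21)
w3 = Hw2 = (269, -74, 58)
The requested component of w3 is 269.

269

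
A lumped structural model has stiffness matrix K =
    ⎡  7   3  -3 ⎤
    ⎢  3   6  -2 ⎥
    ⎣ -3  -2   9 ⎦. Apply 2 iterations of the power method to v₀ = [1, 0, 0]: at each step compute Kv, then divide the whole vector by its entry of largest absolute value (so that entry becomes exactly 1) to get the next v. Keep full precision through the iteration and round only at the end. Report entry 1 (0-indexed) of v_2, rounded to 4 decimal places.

Kv0 = (7.00000, 3.00000, -3.00000); divide by 7.00000 → v1 = (1.00000, 0.42857, -0.42857)
Kv1 = (9.57143, 6.42857, -7.71429); divide by 9.57143 → v2 = (1.00000, 0.67164, -0.80597)
Requested entry of v2: 45/67 = 0.6716

0.6716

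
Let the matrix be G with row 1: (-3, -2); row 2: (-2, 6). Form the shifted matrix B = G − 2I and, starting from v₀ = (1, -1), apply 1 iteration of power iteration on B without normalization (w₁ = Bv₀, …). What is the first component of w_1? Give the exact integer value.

-3

B = G − 2I has rows (-5, -2); (-2, 4)
w1 = Bv₀ = ((-5)·1 + (-2)·(-1); (-2)·1 + 4·(-1)) = (-3, -6)
Requested component of w1: -3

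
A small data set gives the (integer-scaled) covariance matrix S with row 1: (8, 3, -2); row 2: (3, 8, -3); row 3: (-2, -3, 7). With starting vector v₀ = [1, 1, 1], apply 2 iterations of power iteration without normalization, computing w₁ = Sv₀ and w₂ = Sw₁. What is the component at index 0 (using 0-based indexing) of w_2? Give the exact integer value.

w1 = Sv₀ = (9, 8, 2)
w2 = Sw1 = (92, 85, -28)
The requested component of w2 is 92.

92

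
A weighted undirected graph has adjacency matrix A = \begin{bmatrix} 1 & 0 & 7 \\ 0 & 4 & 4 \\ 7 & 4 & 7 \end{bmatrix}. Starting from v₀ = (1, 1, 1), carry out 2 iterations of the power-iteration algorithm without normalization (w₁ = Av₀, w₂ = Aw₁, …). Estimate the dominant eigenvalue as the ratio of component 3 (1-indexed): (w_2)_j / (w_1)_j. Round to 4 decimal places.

11.8889

w1 = Av₀ = (1·1 + 0·1 + 7·1; 0·1 + 4·1 + 4·1; 7·1 + 4·1 + 7·1) = (8, 8, 18)
w2 = Aw1 = (1·8 + 0·8 + 7·18; 0·8 + 4·8 + 4·18; 7·8 + 4·8 + 7·18) = (134, 104, 214)
Ratio at component: 214 / 18 = 11.8889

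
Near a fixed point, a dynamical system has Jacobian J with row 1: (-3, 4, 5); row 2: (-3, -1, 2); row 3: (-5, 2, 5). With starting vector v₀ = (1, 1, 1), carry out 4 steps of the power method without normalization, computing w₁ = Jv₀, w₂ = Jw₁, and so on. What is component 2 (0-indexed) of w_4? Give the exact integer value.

w1 = Jv₀ = ((-3)·1 + 4·1 + 5·1; (-3)·1 + (-1)·1 + 2·1; (-5)·1 + 2·1 + 5·1) = (6, -2, 2)
w2 = Jw1 = ((-3)·6 + 4·(-2) + 5·2; (-3)·6 + (-1)·(-2) + 2·2; (-5)·6 + 2·(-2) + 5·2) = (-16, -12, -24)
w3 = Jw2 = (-120, 12, -64)
w4 = Jw3 = (88, 220, 304)
The requested component of w4 is 304.

304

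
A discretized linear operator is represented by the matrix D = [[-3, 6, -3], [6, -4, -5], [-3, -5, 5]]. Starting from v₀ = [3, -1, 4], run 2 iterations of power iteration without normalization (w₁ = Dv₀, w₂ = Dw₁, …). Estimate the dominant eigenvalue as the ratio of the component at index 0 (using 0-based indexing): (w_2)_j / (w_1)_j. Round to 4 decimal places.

w1 = Dv₀ = ((-3)·3 + 6·(-1) + (-3)·4; 6·3 + (-4)·(-1) + (-5)·4; (-3)·3 + (-5)·(-1) + 5·4) = (-27, 2, 16)
w2 = Dw1 = ((-3)·(-27) + 6·2 + (-3)·16; 6·(-27) + (-4)·2 + (-5)·16; (-3)·(-27) + (-5)·2 + 5·16) = (45, -250, 151)
Ratio at component: 45 / -27 = -1.6667

λ ≈ -1.6667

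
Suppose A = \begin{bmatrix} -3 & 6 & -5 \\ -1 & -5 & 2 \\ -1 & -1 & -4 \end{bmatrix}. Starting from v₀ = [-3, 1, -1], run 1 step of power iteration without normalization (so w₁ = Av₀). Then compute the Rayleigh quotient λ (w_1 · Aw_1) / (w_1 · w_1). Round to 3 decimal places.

-5.681

w1 = Av₀ = (20, -4, 6)
Aw1 = (-114, 12, -40)
w1·Aw1 = 20·(-114) + (-4)·12 + 6·(-40) = -2568; w1·w1 = 20·20 + (-4)·(-4) + 6·6 = 452
λ ≈ -2568/452 = -5.681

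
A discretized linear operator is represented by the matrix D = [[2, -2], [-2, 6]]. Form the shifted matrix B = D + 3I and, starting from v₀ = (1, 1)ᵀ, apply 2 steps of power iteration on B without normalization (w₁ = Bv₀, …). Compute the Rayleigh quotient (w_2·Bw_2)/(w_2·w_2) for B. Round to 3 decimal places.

8.929

B = D + 3I has rows (5, -2); (-2, 9)
w1 = Bv₀ = (5·1 + (-2)·1; (-2)·1 + 9·1) = (3, 7)
w2 = Bw1 = (5·3 + (-2)·7; (-2)·3 + 9·7) = (1, 57)
Bw2 = (-109, 511)
w2·Bw2 = 29018; w2·w2 = 3250; μ ≈ 29018/3250 = 8.929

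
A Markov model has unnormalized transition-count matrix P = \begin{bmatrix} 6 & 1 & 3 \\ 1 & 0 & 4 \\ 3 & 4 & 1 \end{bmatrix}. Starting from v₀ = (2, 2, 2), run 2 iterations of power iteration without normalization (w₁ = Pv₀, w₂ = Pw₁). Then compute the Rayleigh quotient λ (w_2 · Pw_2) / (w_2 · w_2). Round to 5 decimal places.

w1 = Pv₀ = (6·2 + 1·2 + 3·2; 1·2 + 0·2 + 4·2; 3·2 + 4·2 + 1·2) = (20, 10, 16)
w2 = Pw1 = (6·20 + 1·10 + 3·16; 1·20 + 0·10 + 4·16; 3·20 + 4·10 + 1·16) = (178, 84, 116)
Pw2 = (1500, 642, 986)
w2·Pw2 = 178·1500 + 84·642 + 116·986 = 435304; w2·w2 = 178·178 + 84·84 + 116·116 = 52196
λ ≈ 435304/52196 = 8.33980

8.33980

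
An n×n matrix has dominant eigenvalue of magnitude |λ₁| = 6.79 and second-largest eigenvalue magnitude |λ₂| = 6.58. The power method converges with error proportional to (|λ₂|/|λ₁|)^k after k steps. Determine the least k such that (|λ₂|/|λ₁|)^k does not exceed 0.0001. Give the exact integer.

|λ₂/λ₁| = 6.58/6.79 = 0.96907
Need k ≥ ln(0.0001) / ln(0.96907) = -9.2103 / -0.0314 ≈ 293.172
Smallest integer k satisfying the bound: 294

294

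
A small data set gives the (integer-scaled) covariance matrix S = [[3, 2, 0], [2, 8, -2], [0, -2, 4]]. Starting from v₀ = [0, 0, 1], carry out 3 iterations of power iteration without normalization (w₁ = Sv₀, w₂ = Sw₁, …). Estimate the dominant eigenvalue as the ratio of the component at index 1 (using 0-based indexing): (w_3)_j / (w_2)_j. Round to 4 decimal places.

w1 = Sv₀ = (3·0 + 2·0 + 0·1; 2·0 + 8·0 + (-2)·1; 0·0 + (-2)·0 + 4·1) = (0, -2, 4)
w2 = Sw1 = (3·0 + 2·(-2) + 0·4; 2·0 + 8·(-2) + (-2)·4; 0·0 + (-2)·(-2) + 4·4) = (-4, -24, 20)
w3 = Sw2 = (-60, -240, 128)
Ratio at component: -240 / -24 = 10.0000

10.0000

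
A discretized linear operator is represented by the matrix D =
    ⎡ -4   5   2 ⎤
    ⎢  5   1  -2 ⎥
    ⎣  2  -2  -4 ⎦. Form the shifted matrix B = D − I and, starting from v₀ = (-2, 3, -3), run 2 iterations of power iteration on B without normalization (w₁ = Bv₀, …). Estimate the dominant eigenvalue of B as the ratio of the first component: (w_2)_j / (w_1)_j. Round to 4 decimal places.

μ ≈ -5.5263

B = D − I has rows (-5, 5, 2); (5, 0, -2); (2, -2, -5)
w1 = Bv₀ = ((-5)·(-2) + 5·3 + 2·(-3); 5·(-2) + 0·3 + (-2)·(-3); 2·(-2) + (-2)·3 + (-5)·(-3)) = (19, -4, 5)
w2 = Bw1 = ((-5)·19 + 5·(-4) + 2·5; 5·19 + 0·(-4) + (-2)·5; 2·19 + (-2)·(-4) + (-5)·5) = (-105, 85, 21)
Ratio: -105/19 = -5.5263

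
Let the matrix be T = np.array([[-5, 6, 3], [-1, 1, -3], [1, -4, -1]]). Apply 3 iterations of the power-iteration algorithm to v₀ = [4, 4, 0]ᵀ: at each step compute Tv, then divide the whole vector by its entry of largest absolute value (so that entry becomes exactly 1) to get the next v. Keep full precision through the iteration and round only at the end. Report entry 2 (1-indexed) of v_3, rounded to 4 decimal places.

0.0769

Tv0 = (4.00000, 0.00000, -12.00000); divide by -12.00000 → v1 = (-0.33333, 0.00000, 1.00000)
Tv1 = (4.66667, -2.66667, -1.33333); divide by 4.66667 → v2 = (1.00000, -0.57143, -0.28571)
Tv2 = (-9.28571, -0.71429, 3.57143); divide by -9.28571 → v3 = (1.00000, 0.07692, -0.38462)
Requested entry of v3: 40/520 = 0.0769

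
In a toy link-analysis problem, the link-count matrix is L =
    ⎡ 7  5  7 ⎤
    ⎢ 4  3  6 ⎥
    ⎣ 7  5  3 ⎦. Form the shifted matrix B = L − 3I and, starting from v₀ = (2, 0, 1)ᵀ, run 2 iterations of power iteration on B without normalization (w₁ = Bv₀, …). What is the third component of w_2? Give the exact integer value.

B = L − 3I has rows (4, 5, 7); (4, 0, 6); (7, 5, 0)
w1 = Bv₀ = (15, 14, 14)
w2 = Bw1 = (228, 144, 175)
Requested component of w2: 175

175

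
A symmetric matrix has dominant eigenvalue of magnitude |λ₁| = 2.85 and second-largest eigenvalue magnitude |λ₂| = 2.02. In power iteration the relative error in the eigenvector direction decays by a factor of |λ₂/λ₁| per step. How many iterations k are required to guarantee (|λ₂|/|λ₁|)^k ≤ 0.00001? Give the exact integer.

34

|λ₂/λ₁| = 2.02/2.85 = 0.70877
Need k ≥ ln(0.00001) / ln(0.70877) = -11.5129 / -0.3442 ≈ 33.446
Smallest integer k satisfying the bound: 34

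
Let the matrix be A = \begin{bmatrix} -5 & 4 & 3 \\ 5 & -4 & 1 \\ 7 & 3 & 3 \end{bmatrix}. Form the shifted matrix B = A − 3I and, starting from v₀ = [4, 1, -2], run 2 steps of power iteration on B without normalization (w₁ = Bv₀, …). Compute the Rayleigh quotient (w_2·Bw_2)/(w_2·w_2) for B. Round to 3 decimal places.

μ ≈ -12.194

B = A − 3I has rows (-8, 4, 3); (5, -7, 1); (7, 3, 0)
w1 = Bv₀ = (-34, 11, 31)
w2 = Bw1 = (409, -216, -205)
Bw2 = (-4751, 3352, 2215)
w2·Bw2 = -3121266; w2·w2 = 255962; μ ≈ -3121266/255962 = -12.194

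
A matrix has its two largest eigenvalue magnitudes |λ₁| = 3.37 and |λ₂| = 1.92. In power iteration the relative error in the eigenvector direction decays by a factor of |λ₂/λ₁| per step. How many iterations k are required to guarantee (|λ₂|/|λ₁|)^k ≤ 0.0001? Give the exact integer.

|λ₂/λ₁| = 1.92/3.37 = 0.56973
Need k ≥ ln(0.0001) / ln(0.56973) = -9.2103 / -0.5626 ≈ 16.371
Smallest integer k satisfying the bound: 17

17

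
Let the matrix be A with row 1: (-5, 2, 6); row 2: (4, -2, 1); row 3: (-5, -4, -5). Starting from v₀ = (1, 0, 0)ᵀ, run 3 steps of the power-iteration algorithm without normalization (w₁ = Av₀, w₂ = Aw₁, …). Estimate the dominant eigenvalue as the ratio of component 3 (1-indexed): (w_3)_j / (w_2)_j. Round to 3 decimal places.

λ ≈ -1.559

w1 = Av₀ = ((-5)·1 + 2·0 + 6·0; 4·1 + (-2)·0 + 1·0; (-5)·1 + (-4)·0 + (-5)·0) = (-5, 4, -5)
w2 = Aw1 = ((-5)·(-5) + 2·4 + 6·(-5); 4·(-5) + (-2)·4 + 1·(-5); (-5)·(-5) + (-4)·4 + (-5)·(-5)) = (3, -33, 34)
w3 = Aw2 = (123, 112, -53)
Ratio at component: -53 / 34 = -1.559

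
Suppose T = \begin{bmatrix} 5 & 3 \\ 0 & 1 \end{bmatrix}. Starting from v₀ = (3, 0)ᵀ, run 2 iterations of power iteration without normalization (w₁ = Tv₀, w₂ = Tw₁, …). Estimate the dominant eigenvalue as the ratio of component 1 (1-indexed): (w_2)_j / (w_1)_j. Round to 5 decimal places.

w1 = Tv₀ = (5·3 + 3·0; 0·3 + 1·0) = (15, 0)
w2 = Tw1 = (5·15 + 3·0; 0·15 + 1·0) = (75, 0)
Ratio at component: 75 / 15 = 5.00000

λ ≈ 5.00000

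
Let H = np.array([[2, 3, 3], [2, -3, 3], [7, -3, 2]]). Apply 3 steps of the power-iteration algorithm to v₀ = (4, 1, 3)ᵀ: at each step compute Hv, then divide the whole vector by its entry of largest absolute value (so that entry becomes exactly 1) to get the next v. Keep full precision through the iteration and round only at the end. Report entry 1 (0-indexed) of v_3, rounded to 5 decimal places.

Hv0 = (20.000000, 14.000000, 31.000000); divide by 31.000000 → v1 = (0.645161, 0.451613, 1.000000)
Hv1 = (5.645161, 2.935484, 5.161290); divide by 5.645161 → v2 = (1.000000, 0.520000, 0.914286)
Hv2 = (6.302857, 3.182857, 7.268571); divide by 7.268571 → v3 = (0.867138, 0.437893, 1.000000)
Requested entry of v3: 557/1272 = 0.43789

0.43789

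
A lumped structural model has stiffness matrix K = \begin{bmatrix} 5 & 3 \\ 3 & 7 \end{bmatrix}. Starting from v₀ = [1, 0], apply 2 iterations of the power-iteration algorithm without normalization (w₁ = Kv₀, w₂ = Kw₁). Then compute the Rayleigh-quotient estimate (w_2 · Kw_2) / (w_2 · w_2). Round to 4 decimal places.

w1 = Kv₀ = (5, 3)
w2 = Kw1 = (34, 36)
Kw2 = (278, 354)
w2·Kw2 = 34·278 + 36·354 = 22196; w2·w2 = 34·34 + 36·36 = 2452
λ ≈ 22196/2452 = 9.0522

9.0522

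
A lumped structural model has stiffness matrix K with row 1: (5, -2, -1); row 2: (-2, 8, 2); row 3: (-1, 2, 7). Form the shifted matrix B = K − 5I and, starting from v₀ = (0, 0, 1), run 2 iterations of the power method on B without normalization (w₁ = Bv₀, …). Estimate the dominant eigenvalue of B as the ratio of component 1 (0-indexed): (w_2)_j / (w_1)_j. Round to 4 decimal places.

B = K − 5I has rows (0, -2, -1); (-2, 3, 2); (-1, 2, 2)
w1 = Bv₀ = (0·0 + (-2)·0 + (-1)·1; (-2)·0 + 3·0 + 2·1; (-1)·0 + 2·0 + 2·1) = (-1, 2, 2)
w2 = Bw1 = (0·(-1) + (-2)·2 + (-1)·2; (-2)·(-1) + 3·2 + 2·2; (-1)·(-1) + 2·2 + 2·2) = (-6, 12, 9)
Ratio: 12/2 = 6.0000

μ ≈ 6.0000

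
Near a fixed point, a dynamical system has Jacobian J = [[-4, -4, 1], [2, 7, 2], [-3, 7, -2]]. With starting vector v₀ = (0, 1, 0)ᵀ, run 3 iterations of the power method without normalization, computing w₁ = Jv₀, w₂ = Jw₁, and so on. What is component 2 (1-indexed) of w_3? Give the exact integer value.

w1 = Jv₀ = (-4, 7, 7)
w2 = Jw1 = (-5, 55, 47)
w3 = Jw2 = (-153, 469, 306)
The requested component of w3 is 469.

469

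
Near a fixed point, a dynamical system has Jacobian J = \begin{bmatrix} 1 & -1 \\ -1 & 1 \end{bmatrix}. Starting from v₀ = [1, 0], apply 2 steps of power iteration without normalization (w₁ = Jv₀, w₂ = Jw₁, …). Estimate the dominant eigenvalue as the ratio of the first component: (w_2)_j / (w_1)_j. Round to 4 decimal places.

λ ≈ 2.0000

w1 = Jv₀ = (1·1 + (-1)·0; (-1)·1 + 1·0) = (1, -1)
w2 = Jw1 = (1·1 + (-1)·(-1); (-1)·1 + 1·(-1)) = (2, -2)
Ratio at component: 2 / 1 = 2.0000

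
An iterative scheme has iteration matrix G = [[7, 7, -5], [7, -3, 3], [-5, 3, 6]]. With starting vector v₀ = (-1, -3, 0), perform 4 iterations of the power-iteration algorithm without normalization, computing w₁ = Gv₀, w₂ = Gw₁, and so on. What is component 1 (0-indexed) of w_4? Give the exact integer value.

w1 = Gv₀ = (7·(-1) + 7·(-3) + (-5)·0; 7·(-1) + (-3)·(-3) + 3·0; (-5)·(-1) + 3·(-3) + 6·0) = (-28, 2, -4)
w2 = Gw1 = (7·(-28) + 7·2 + (-5)·(-4); 7·(-28) + (-3)·2 + 3·(-4); (-5)·(-28) + 3·2 + 6·(-4)) = (-162, -214, 122)
w3 = Gw2 = (-3242, -126, 900)
w4 = Gw3 = (-28076, -19616, 21232)
The requested component of w4 is -19616.

-19616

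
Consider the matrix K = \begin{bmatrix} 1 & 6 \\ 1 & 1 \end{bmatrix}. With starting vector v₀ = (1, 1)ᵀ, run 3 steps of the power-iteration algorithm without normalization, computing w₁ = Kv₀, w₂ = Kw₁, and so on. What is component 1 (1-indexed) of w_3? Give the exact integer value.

w1 = Kv₀ = (1·1 + 6·1; 1·1 + 1·1) = (7, 2)
w2 = Kw1 = (1·7 + 6·2; 1·7 + 1·2) = (19, 9)
w3 = Kw2 = (73, 28)
The requested component of w3 is 73.

73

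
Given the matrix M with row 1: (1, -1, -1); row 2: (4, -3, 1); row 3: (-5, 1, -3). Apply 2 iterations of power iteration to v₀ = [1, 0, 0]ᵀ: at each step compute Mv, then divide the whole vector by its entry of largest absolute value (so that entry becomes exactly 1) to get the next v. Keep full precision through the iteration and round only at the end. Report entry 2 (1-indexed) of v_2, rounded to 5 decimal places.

-0.92857

Mv0 = (1.000000, 4.000000, -5.000000); divide by -5.000000 → v1 = (-0.200000, -0.800000, 1.000000)
Mv1 = (-0.400000, 2.600000, -2.800000); divide by -2.800000 → v2 = (0.142857, -0.928571, 1.000000)
Requested entry of v2: -13/14 = -0.92857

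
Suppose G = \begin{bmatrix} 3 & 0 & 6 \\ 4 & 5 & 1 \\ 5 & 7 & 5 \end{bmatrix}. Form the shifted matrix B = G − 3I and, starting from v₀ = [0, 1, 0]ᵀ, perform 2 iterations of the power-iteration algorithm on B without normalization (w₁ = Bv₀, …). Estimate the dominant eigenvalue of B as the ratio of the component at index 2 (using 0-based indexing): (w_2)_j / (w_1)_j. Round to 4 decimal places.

B = G − 3I has rows (0, 0, 6); (4, 2, 1); (5, 7, 2)
w1 = Bv₀ = (0·0 + 0·1 + 6·0; 4·0 + 2·1 + 1·0; 5·0 + 7·1 + 2·0) = (0, 2, 7)
w2 = Bw1 = (0·0 + 0·2 + 6·7; 4·0 + 2·2 + 1·7; 5·0 + 7·2 + 2·7) = (42, 11, 28)
Ratio: 28/7 = 4.0000

μ ≈ 4.0000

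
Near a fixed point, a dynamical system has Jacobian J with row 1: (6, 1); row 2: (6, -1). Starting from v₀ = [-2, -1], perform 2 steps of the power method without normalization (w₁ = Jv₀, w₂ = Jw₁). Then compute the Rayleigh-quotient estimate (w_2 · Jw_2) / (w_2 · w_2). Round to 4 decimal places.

6.8314

w1 = Jv₀ = (6·(-2) + 1·(-1); 6·(-2) + (-1)·(-1)) = (-13, -11)
w2 = Jw1 = (6·(-13) + 1·(-11); 6·(-13) + (-1)·(-11)) = (-89, -67)
Jw2 = (-601, -467)
w2·Jw2 = (-89)·(-601) + (-67)·(-467) = 84778; w2·w2 = (-89)·(-89) + (-67)·(-67) = 12410
λ ≈ 84778/12410 = 6.8314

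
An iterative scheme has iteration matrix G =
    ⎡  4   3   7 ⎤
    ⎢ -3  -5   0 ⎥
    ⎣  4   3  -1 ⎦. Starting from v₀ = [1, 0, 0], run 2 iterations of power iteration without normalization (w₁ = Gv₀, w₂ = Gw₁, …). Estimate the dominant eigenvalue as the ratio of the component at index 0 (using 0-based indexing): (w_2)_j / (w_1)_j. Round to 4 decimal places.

w1 = Gv₀ = (4, -3, 4)
w2 = Gw1 = (35, 3, 3)
Ratio at component: 35 / 4 = 8.7500

λ ≈ 8.7500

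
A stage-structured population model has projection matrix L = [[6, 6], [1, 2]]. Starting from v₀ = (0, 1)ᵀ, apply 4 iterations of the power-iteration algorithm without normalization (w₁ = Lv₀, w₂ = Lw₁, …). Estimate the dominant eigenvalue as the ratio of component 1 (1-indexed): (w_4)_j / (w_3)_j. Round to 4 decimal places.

w1 = Lv₀ = (6·0 + 6·1; 1·0 + 2·1) = (6, 2)
w2 = Lw1 = (6·6 + 6·2; 1·6 + 2·2) = (48, 10)
w3 = Lw2 = (348, 68)
w4 = Lw3 = (2496, 484)
Ratio at component: 2496 / 348 = 7.1724

7.1724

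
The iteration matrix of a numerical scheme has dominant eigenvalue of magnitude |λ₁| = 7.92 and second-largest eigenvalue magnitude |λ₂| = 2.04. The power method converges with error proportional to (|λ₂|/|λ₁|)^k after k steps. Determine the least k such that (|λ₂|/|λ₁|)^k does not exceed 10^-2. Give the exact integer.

|λ₂/λ₁| = 2.04/7.92 = 0.25758
Need k ≥ ln(10^-2) / ln(0.25758) = -4.6052 / -1.3564 ≈ 3.395
Smallest integer k satisfying the bound: 4

4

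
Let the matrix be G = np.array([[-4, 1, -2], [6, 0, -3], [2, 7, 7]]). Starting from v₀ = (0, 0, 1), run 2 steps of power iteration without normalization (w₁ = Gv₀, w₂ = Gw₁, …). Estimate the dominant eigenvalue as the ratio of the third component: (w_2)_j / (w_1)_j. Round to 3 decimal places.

w1 = Gv₀ = ((-4)·0 + 1·0 + (-2)·1; 6·0 + 0·0 + (-3)·1; 2·0 + 7·0 + 7·1) = (-2, -3, 7)
w2 = Gw1 = ((-4)·(-2) + 1·(-3) + (-2)·7; 6·(-2) + 0·(-3) + (-3)·7; 2·(-2) + 7·(-3) + 7·7) = (-9, -33, 24)
Ratio at component: 24 / 7 = 3.429

3.429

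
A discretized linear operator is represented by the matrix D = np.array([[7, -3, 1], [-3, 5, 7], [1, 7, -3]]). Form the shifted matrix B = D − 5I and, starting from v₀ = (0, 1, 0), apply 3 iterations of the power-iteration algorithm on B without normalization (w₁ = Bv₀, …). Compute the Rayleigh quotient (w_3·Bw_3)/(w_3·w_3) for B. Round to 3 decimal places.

-12.188

B = D − 5I has rows (2, -3, 1); (-3, 0, 7); (1, 7, -8)
w1 = Bv₀ = (2·0 + (-3)·1 + 1·0; (-3)·0 + 0·1 + 7·0; 1·0 + 7·1 + (-8)·0) = (-3, 0, 7)
w2 = Bw1 = (2·(-3) + (-3)·0 + 1·7; (-3)·(-3) + 0·0 + 7·7; 1·(-3) + 7·0 + (-8)·7) = (1, 58, -59)
w3 = Bw2 = (-231, -416, 879)
Bw3 = (1665, 6846, -10175)
w3·Bw3 = -12176376; w3·w3 = 999058; μ ≈ -12176376/999058 = -12.188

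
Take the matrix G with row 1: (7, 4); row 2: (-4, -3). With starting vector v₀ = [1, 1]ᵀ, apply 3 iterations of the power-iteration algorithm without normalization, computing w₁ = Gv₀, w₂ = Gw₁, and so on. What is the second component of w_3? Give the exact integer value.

-127

w1 = Gv₀ = (7·1 + 4·1; (-4)·1 + (-3)·1) = (11, -7)
w2 = Gw1 = (7·11 + 4·(-7); (-4)·11 + (-3)·(-7)) = (49, -23)
w3 = Gw2 = (251, -127)
The requested component of w3 is -127.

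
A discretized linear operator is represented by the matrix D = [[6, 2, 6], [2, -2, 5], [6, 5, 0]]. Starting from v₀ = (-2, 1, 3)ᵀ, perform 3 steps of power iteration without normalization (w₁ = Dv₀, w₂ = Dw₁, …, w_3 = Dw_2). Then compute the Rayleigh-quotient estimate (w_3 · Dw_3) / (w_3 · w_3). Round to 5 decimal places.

w1 = Dv₀ = (8, 9, -7)
w2 = Dw1 = (24, -37, 93)
w3 = Dw2 = (628, 587, -41)
Dw3 = (4696, -123, 6703)
w3·Dw3 = 628·4696 + 587·(-123) + (-41)·6703 = 2602064; w3·w3 = 628·628 + 587·587 + (-41)·(-41) = 740634
λ ≈ 2602064/740634 = 3.51329

3.51329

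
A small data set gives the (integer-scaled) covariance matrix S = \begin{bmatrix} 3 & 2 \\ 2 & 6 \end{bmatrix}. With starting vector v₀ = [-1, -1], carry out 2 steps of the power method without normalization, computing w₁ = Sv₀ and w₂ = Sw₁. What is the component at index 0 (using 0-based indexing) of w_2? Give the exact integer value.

w1 = Sv₀ = (3·(-1) + 2·(-1); 2·(-1) + 6·(-1)) = (-5, -8)
w2 = Sw1 = (3·(-5) + 2·(-8); 2·(-5) + 6·(-8)) = (-31, -58)
The requested component of w2 is -31.

-31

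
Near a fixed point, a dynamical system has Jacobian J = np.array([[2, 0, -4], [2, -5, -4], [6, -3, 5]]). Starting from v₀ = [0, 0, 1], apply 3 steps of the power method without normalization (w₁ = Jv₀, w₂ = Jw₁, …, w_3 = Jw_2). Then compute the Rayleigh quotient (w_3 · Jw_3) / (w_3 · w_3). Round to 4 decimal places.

λ ≈ 1.1346

w1 = Jv₀ = (-4, -4, 5)
w2 = Jw1 = (-28, -8, 13)
w3 = Jw2 = (-108, -68, -79)
Jw3 = (100, 440, -839)
w3·Jw3 = (-108)·100 + (-68)·440 + (-79)·(-839) = 25561; w3·w3 = (-108)·(-108) + (-68)·(-68) + (-79)·(-79) = 22529
λ ≈ 25561/22529 = 1.1346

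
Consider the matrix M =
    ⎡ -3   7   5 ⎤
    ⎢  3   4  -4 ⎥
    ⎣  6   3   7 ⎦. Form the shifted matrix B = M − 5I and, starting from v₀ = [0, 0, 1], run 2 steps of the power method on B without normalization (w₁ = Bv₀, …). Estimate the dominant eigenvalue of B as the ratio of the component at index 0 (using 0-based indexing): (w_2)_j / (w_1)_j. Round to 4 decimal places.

-11.6000

B = M − 5I has rows (-8, 7, 5); (3, -1, -4); (6, 3, 2)
w1 = Bv₀ = (5, -4, 2)
w2 = Bw1 = (-58, 11, 22)
Ratio: -58/5 = -11.6000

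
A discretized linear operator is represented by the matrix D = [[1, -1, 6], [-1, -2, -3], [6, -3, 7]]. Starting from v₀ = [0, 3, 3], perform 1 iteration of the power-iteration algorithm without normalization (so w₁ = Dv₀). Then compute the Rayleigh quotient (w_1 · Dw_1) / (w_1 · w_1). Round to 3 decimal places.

7.530

w1 = Dv₀ = (1·0 + (-1)·3 + 6·3; (-1)·0 + (-2)·3 + (-3)·3; 6·0 + (-3)·3 + 7·3) = (15, -15, 12)
Dw1 = (102, -21, 219)
w1·Dw1 = 15·102 + (-15)·(-21) + 12·219 = 4473; w1·w1 = 15·15 + (-15)·(-15) + 12·12 = 594
λ ≈ 4473/594 = 7.530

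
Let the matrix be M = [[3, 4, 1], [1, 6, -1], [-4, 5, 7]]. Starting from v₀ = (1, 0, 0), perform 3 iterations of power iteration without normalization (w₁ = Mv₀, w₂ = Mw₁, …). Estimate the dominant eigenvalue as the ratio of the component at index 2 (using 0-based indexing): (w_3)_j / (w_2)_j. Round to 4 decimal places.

w1 = Mv₀ = (3·1 + 4·0 + 1·0; 1·1 + 6·0 + (-1)·0; (-4)·1 + 5·0 + 7·0) = (3, 1, -4)
w2 = Mw1 = (3·3 + 4·1 + 1·(-4); 1·3 + 6·1 + (-1)·(-4); (-4)·3 + 5·1 + 7·(-4)) = (9, 13, -35)
w3 = Mw2 = (44, 122, -216)
Ratio at component: -216 / -35 = 6.1714

λ ≈ 6.1714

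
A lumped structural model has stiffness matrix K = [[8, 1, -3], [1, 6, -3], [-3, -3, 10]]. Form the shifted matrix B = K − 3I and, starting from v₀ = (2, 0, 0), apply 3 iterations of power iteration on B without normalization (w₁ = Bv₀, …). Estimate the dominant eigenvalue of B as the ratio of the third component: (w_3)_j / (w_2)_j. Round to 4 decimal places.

B = K − 3I has rows (5, 1, -3); (1, 3, -3); (-3, -3, 7)
w1 = Bv₀ = (10, 2, -6)
w2 = Bw1 = (70, 34, -78)
w3 = Bw2 = (618, 406, -858)
Ratio: -858/-78 = 11.0000

11.0000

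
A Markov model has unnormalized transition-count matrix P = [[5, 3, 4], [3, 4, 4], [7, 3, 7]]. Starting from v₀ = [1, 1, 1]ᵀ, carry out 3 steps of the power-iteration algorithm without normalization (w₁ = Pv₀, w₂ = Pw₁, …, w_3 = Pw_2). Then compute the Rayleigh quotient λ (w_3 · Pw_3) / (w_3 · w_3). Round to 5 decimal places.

w1 = Pv₀ = (5·1 + 3·1 + 4·1; 3·1 + 4·1 + 4·1; 7·1 + 3·1 + 7·1) = (12, 11, 17)
w2 = Pw1 = (5·12 + 3·11 + 4·17; 3·12 + 4·11 + 4·17; 7·12 + 3·11 + 7·17) = (161, 148, 236)
w3 = Pw2 = (2193, 2019, 3223)
Pw3 = (29914, 27547, 43969)
w3·Pw3 = 2193·29914 + 2019·27547 + 3223·43969 = 262930882; w3·w3 = 2193·2193 + 2019·2019 + 3223·3223 = 19273339
λ ≈ 262930882/19273339 = 13.64221

13.64221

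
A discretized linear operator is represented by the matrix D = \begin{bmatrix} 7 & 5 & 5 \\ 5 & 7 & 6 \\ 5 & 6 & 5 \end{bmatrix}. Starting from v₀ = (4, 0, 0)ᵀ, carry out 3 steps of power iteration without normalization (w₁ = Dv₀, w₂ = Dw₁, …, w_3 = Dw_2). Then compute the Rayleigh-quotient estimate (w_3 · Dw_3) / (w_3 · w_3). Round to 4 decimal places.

λ ≈ 17.0391

w1 = Dv₀ = (28, 20, 20)
w2 = Dw1 = (396, 400, 360)
w3 = Dw2 = (6572, 6940, 6180)
Dw3 = (111604, 118520, 105400)
w3·Dw3 = 6572·111604 + 6940·118520 + 6180·105400 = 2207362288; w3·w3 = 6572·6572 + 6940·6940 + 6180·6180 = 129547184
λ ≈ 2207362288/129547184 = 17.0391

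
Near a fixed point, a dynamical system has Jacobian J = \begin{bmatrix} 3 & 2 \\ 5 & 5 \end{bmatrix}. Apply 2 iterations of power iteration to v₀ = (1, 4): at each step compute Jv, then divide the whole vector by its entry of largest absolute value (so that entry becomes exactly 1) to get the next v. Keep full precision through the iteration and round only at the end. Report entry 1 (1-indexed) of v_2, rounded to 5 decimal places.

0.46111

Jv0 = (11.000000, 25.000000); divide by 25.000000 → v1 = (0.440000, 1.000000)
Jv1 = (3.320000, 7.200000); divide by 7.200000 → v2 = (0.461111, 1.000000)
Requested entry of v2: 83/180 = 0.46111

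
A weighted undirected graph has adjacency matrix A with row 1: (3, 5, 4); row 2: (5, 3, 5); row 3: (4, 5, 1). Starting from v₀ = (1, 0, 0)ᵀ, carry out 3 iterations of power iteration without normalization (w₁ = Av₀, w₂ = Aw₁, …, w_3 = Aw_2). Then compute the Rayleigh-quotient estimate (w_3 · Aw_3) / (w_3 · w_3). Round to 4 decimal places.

w1 = Av₀ = (3·1 + 5·0 + 4·0; 5·1 + 3·0 + 5·0; 4·1 + 5·0 + 1·0) = (3, 5, 4)
w2 = Aw1 = (3·3 + 5·5 + 4·4; 5·3 + 3·5 + 5·4; 4·3 + 5·5 + 1·4) = (50, 50, 41)
w3 = Aw2 = (564, 605, 491)
Aw3 = (6681, 7090, 5772)
w3·Aw3 = 564·6681 + 605·7090 + 491·5772 = 10891586; w3·w3 = 564·564 + 605·605 + 491·491 = 925202
λ ≈ 10891586/925202 = 11.7721

11.7721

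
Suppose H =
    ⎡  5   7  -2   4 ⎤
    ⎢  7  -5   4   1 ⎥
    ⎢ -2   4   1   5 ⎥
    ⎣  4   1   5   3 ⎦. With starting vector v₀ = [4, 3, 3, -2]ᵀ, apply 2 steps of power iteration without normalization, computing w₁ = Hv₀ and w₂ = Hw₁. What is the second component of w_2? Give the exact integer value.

90

w1 = Hv₀ = (5·4 + 7·3 + (-2)·3 + 4·(-2); 7·4 + (-5)·3 + 4·3 + 1·(-2); (-2)·4 + 4·3 + 1·3 + 5·(-2); 4·4 + 1·3 + 5·3 + 3·(-2)) = (27, 23, -3, 28)
w2 = Hw1 = (5·27 + 7·23 + (-2)·(-3) + 4·28; 7·27 + (-5)·23 + 4·(-3) + 1·28; (-2)·27 + 4·23 + 1·(-3) + 5·28; 4·27 + 1·23 + 5·(-3) + 3·28) = (414, 90, 175, 200)
The requested component of w2 is 90.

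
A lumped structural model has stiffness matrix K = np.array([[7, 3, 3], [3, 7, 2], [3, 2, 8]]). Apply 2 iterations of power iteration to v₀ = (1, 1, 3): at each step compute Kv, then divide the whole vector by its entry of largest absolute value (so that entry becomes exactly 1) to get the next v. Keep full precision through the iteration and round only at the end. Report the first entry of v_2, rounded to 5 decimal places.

Kv0 = (19.000000, 16.000000, 29.000000); divide by 29.000000 → v1 = (0.655172, 0.551724, 1.000000)
Kv1 = (9.241379, 7.827586, 11.068966); divide by 11.068966 → v2 = (0.834891, 0.707165, 1.000000)
Requested entry of v2: 268/321 = 0.83489

0.83489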